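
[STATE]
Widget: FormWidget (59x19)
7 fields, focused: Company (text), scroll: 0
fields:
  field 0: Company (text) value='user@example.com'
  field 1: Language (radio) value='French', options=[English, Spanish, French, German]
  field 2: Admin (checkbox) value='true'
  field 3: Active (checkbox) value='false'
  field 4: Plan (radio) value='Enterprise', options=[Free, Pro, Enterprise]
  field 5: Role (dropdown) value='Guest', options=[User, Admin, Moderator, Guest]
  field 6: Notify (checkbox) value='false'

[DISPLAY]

> Company:    [user@example.com                           ]
  Language:   ( ) English  ( ) Spanish  (●) French  ( ) Ger
  Admin:      [x]                                          
  Active:     [ ]                                          
  Plan:       ( ) Free  ( ) Pro  (●) Enterprise            
  Role:       [Guest                                     ▼]
  Notify:     [ ]                                          
                                                           
                                                           
                                                           
                                                           
                                                           
                                                           
                                                           
                                                           
                                                           
                                                           
                                                           
                                                           


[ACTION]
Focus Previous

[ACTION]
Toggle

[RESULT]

  Company:    [user@example.com                           ]
  Language:   ( ) English  ( ) Spanish  (●) French  ( ) Ger
  Admin:      [x]                                          
  Active:     [ ]                                          
  Plan:       ( ) Free  ( ) Pro  (●) Enterprise            
  Role:       [Guest                                     ▼]
> Notify:     [x]                                          
                                                           
                                                           
                                                           
                                                           
                                                           
                                                           
                                                           
                                                           
                                                           
                                                           
                                                           
                                                           


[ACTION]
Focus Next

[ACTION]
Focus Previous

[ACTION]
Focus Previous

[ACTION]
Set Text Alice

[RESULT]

  Company:    [user@example.com                           ]
  Language:   ( ) English  ( ) Spanish  (●) French  ( ) Ger
  Admin:      [x]                                          
  Active:     [ ]                                          
  Plan:       ( ) Free  ( ) Pro  (●) Enterprise            
> Role:       [Guest                                     ▼]
  Notify:     [x]                                          
                                                           
                                                           
                                                           
                                                           
                                                           
                                                           
                                                           
                                                           
                                                           
                                                           
                                                           
                                                           


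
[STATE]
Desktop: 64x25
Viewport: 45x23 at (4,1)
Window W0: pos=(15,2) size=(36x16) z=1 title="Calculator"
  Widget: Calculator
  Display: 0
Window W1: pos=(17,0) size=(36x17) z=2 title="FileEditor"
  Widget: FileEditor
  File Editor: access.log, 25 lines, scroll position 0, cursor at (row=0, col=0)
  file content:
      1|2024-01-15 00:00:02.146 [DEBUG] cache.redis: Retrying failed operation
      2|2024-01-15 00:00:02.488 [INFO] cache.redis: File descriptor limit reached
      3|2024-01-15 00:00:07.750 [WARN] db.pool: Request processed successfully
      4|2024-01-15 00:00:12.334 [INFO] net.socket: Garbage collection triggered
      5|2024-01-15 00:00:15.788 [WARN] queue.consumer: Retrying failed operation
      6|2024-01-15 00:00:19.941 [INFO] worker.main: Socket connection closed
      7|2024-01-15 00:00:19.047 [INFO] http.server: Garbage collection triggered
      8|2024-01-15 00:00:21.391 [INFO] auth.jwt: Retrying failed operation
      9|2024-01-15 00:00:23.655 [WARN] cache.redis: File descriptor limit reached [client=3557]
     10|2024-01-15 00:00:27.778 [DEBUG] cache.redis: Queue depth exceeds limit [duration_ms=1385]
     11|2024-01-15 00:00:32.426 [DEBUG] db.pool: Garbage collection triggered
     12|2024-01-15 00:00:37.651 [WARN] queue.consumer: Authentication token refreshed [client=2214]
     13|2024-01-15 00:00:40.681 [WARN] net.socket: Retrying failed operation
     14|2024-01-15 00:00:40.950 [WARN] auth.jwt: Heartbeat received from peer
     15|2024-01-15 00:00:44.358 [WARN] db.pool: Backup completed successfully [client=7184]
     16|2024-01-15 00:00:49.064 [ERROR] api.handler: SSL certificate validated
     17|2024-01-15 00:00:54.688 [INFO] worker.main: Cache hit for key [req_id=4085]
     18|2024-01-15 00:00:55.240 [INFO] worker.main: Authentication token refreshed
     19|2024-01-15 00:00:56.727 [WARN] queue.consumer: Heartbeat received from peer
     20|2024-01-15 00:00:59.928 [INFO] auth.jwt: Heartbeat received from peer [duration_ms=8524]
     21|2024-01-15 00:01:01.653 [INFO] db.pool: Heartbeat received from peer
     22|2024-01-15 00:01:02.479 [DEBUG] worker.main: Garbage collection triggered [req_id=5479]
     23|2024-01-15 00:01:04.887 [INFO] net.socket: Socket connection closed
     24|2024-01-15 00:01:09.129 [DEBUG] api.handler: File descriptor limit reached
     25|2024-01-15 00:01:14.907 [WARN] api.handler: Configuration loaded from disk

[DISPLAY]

             ┃ FileEditor                    
           ┏━┠───────────────────────────────
           ┃ ┃█024-01-15 00:00:02.146 [DEBUG]
           ┠─┃2024-01-15 00:00:02.488 [INFO] 
           ┃ ┃2024-01-15 00:00:07.750 [WARN] 
           ┃┌┃2024-01-15 00:00:12.334 [INFO] 
           ┃│┃2024-01-15 00:00:15.788 [WARN] 
           ┃├┃2024-01-15 00:00:19.941 [INFO] 
           ┃│┃2024-01-15 00:00:19.047 [INFO] 
           ┃├┃2024-01-15 00:00:21.391 [INFO] 
           ┃│┃2024-01-15 00:00:23.655 [WARN] 
           ┃├┃2024-01-15 00:00:27.778 [DEBUG]
           ┃│┃2024-01-15 00:00:32.426 [DEBUG]
           ┃├┃2024-01-15 00:00:37.651 [WARN] 
           ┃│┃2024-01-15 00:00:40.681 [WARN] 
           ┃└┗━━━━━━━━━━━━━━━━━━━━━━━━━━━━━━━
           ┗━━━━━━━━━━━━━━━━━━━━━━━━━━━━━━━━━
                                             
                                             
                                             
                                             
                                             
                                             


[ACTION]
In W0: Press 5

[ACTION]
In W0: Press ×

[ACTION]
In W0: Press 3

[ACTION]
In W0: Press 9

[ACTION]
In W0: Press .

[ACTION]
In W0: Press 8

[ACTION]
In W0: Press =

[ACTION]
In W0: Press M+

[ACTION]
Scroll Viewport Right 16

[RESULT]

FileEditor                       ┃           
─────────────────────────────────┨           
024-01-15 00:00:02.146 [DEBUG] c▲┃           
024-01-15 00:00:02.488 [INFO] ca█┃           
024-01-15 00:00:07.750 [WARN] db░┃           
024-01-15 00:00:12.334 [INFO] ne░┃           
024-01-15 00:00:15.788 [WARN] qu░┃           
024-01-15 00:00:19.941 [INFO] wo░┃           
024-01-15 00:00:19.047 [INFO] ht░┃           
024-01-15 00:00:21.391 [INFO] au░┃           
024-01-15 00:00:23.655 [WARN] ca░┃           
024-01-15 00:00:27.778 [DEBUG] c░┃           
024-01-15 00:00:32.426 [DEBUG] d░┃           
024-01-15 00:00:37.651 [WARN] qu░┃           
024-01-15 00:00:40.681 [WARN] ne▼┃           
━━━━━━━━━━━━━━━━━━━━━━━━━━━━━━━━━┛           
━━━━━━━━━━━━━━━━━━━━━━━━━━━━━━━┛             
                                             
                                             
                                             
                                             
                                             
                                             


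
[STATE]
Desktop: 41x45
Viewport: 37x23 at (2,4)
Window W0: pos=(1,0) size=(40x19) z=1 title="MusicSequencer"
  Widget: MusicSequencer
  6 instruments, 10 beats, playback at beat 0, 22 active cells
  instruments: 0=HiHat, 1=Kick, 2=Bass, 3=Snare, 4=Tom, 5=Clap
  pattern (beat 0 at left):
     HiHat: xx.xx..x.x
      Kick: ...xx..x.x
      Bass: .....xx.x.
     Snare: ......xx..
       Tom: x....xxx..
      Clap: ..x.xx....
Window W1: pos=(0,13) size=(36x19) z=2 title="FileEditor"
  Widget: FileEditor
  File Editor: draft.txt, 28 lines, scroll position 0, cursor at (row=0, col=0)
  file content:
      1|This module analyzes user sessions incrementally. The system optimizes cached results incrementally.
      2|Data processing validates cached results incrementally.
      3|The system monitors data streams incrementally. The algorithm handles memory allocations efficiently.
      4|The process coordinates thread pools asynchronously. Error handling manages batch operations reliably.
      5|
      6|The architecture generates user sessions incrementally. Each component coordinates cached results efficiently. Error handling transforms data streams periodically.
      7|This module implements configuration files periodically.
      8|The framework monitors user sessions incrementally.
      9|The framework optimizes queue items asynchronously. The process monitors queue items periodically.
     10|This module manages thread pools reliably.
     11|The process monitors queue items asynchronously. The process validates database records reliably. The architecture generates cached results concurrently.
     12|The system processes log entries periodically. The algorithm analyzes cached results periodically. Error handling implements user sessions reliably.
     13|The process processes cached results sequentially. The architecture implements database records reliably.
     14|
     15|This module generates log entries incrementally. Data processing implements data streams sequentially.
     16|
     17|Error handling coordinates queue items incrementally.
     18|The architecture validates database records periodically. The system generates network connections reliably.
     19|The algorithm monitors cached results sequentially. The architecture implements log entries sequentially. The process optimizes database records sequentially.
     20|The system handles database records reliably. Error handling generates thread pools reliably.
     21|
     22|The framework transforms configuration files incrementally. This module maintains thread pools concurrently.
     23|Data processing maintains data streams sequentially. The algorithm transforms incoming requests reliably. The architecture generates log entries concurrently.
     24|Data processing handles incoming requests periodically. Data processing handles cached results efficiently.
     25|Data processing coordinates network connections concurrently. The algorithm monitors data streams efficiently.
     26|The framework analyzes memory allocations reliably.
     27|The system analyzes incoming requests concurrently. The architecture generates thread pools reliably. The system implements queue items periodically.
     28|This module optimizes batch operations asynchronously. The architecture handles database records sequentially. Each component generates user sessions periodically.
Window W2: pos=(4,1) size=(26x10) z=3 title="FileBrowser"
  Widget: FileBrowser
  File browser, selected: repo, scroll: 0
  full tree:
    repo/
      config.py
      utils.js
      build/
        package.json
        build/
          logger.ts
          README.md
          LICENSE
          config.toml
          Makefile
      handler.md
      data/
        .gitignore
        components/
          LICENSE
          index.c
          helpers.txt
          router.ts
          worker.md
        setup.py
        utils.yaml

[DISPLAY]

 H┃> [-] repo/             ┃         
  ┃    config.py           ┃         
  ┃    utils.js            ┃         
 S┃    [+] build/          ┃         
  ┃    handler.md          ┃         
  ┃    [+] data/           ┃         
  ┗━━━━━━━━━━━━━━━━━━━━━━━━┛         
                                     
                                     
━━━━━━━━━━━━━━━━━━━━━━━━━━━━━━━━━┓   
FileEditor                       ┃   
─────────────────────────────────┨   
his module analyzes user session▲┃   
ata processing validates cached █┃   
he system monitors data streams ░┃━━━
he process coordinates thread po░┃   
                                ░┃   
he architecture generates user s░┃   
his module implements configurat░┃   
he framework monitors user sessi░┃   
he framework optimizes queue ite░┃   
his module manages thread pools ░┃   
he process monitors queue items ░┃   


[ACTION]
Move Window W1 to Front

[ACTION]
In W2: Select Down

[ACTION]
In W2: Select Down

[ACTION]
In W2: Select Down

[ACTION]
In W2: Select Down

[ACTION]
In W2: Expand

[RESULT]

 H┃  [-] repo/             ┃         
  ┃    config.py           ┃         
  ┃    utils.js            ┃         
 S┃    [+] build/          ┃         
  ┃  > handler.md          ┃         
  ┃    [+] data/           ┃         
  ┗━━━━━━━━━━━━━━━━━━━━━━━━┛         
                                     
                                     
━━━━━━━━━━━━━━━━━━━━━━━━━━━━━━━━━┓   
FileEditor                       ┃   
─────────────────────────────────┨   
his module analyzes user session▲┃   
ata processing validates cached █┃   
he system monitors data streams ░┃━━━
he process coordinates thread po░┃   
                                ░┃   
he architecture generates user s░┃   
his module implements configurat░┃   
he framework monitors user sessi░┃   
he framework optimizes queue ite░┃   
his module manages thread pools ░┃   
he process monitors queue items ░┃   


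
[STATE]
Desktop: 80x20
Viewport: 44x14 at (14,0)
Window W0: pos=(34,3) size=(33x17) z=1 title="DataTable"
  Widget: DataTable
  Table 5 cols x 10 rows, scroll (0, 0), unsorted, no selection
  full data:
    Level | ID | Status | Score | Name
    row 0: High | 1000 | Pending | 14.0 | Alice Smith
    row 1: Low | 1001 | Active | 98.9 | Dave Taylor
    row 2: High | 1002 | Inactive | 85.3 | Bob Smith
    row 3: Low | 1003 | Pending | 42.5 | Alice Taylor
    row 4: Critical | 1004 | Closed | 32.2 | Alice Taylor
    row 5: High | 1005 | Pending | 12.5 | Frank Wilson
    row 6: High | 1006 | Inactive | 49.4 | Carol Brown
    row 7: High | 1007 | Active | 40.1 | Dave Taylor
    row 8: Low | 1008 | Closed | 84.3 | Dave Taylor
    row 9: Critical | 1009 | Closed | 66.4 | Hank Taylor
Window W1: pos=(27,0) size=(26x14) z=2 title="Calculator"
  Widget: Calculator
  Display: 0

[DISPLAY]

             ┏━━━━━━━━━━━━━━━━━━━━━━━━┓     
             ┃ Calculator             ┃     
             ┠────────────────────────┨     
             ┃                       0┃━━━━━
             ┃┌───┬───┬───┬───┐       ┃     
             ┃│ 7 │ 8 │ 9 │ ÷ │       ┃─────
             ┃├───┼───┼───┼───┤       ┃us  │
             ┃│ 4 │ 5 │ 6 │ × │       ┃────┼
             ┃├───┼───┼───┼───┤       ┃ing │
             ┃│ 1 │ 2 │ 3 │ - │       ┃ve  │
             ┃├───┼───┼───┼───┤       ┃tive│
             ┃│ 0 │ . │ = │ + │       ┃ing │
             ┃└───┴───┴───┴───┘       ┃ed  │
             ┗━━━━━━━━━━━━━━━━━━━━━━━━┛ing │


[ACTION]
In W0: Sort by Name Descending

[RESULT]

             ┏━━━━━━━━━━━━━━━━━━━━━━━━┓     
             ┃ Calculator             ┃     
             ┠────────────────────────┨     
             ┃                       0┃━━━━━
             ┃┌───┬───┬───┬───┐       ┃     
             ┃│ 7 │ 8 │ 9 │ ÷ │       ┃─────
             ┃├───┼───┼───┼───┤       ┃us  │
             ┃│ 4 │ 5 │ 6 │ × │       ┃────┼
             ┃├───┼───┼───┼───┤       ┃ed  │
             ┃│ 1 │ 2 │ 3 │ - │       ┃ing │
             ┃├───┼───┼───┼───┤       ┃ve  │
             ┃│ 0 │ . │ = │ + │       ┃ve  │
             ┃└───┴───┴───┴───┘       ┃ed  │
             ┗━━━━━━━━━━━━━━━━━━━━━━━━┛tive│


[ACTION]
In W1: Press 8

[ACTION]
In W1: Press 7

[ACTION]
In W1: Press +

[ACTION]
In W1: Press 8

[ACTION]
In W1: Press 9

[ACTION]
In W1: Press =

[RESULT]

             ┏━━━━━━━━━━━━━━━━━━━━━━━━┓     
             ┃ Calculator             ┃     
             ┠────────────────────────┨     
             ┃                     176┃━━━━━
             ┃┌───┬───┬───┬───┐       ┃     
             ┃│ 7 │ 8 │ 9 │ ÷ │       ┃─────
             ┃├───┼───┼───┼───┤       ┃us  │
             ┃│ 4 │ 5 │ 6 │ × │       ┃────┼
             ┃├───┼───┼───┼───┤       ┃ed  │
             ┃│ 1 │ 2 │ 3 │ - │       ┃ing │
             ┃├───┼───┼───┼───┤       ┃ve  │
             ┃│ 0 │ . │ = │ + │       ┃ve  │
             ┃└───┴───┴───┴───┘       ┃ed  │
             ┗━━━━━━━━━━━━━━━━━━━━━━━━┛tive│


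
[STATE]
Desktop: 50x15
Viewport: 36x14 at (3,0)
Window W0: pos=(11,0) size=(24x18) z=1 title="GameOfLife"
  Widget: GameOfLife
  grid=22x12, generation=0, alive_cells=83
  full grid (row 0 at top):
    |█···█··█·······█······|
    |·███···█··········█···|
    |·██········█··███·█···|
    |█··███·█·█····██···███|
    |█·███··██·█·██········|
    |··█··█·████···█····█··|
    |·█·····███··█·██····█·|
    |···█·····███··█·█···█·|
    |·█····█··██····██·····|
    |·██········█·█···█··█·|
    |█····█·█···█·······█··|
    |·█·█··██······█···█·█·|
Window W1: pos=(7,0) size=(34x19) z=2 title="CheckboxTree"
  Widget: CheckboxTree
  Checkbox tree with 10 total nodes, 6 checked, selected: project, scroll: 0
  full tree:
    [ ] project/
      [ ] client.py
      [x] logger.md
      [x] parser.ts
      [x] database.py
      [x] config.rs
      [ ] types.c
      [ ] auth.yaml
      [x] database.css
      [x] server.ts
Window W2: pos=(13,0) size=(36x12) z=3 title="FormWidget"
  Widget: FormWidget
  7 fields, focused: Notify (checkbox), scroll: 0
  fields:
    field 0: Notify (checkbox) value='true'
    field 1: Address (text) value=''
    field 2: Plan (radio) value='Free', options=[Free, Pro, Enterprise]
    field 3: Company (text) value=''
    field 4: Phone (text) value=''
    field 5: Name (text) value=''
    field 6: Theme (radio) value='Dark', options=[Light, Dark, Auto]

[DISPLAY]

    ┏━━━━━┏━━━━━━━━━━━━━━━━━━━━━━━━━
    ┃ Chec┃ FormWidget              
    ┠─────┠─────────────────────────
    ┃>[-] ┃> Notify:     [x]        
    ┃   [ ┃  Address:    [          
    ┃   [x┃  Plan:       (●) Free  (
    ┃   [x┃  Company:    [          
    ┃   [x┃  Phone:      [          
    ┃   [x┃  Name:       [          
    ┃   [ ┃  Theme:      ( ) Light  
    ┃   [ ┃                         
    ┃   [x┗━━━━━━━━━━━━━━━━━━━━━━━━━
    ┃   [x] server.ts               
    ┃                               


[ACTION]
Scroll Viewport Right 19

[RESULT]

━━━━━━━━━━━━━━━━━━━━━━━━━━━━━━━━━━┓ 
 FormWidget                       ┃ 
──────────────────────────────────┨ 
> Notify:     [x]                 ┃ 
  Address:    [                  ]┃ 
  Plan:       (●) Free  ( ) Pro  (┃ 
  Company:    [                  ]┃ 
  Phone:      [                  ]┃ 
  Name:       [                  ]┃ 
  Theme:      ( ) Light  (●) Dark ┃ 
                                  ┃ 
━━━━━━━━━━━━━━━━━━━━━━━━━━━━━━━━━━┛ 
 server.ts                ┃         
                          ┃         


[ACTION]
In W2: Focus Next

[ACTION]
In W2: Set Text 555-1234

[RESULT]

━━━━━━━━━━━━━━━━━━━━━━━━━━━━━━━━━━┓ 
 FormWidget                       ┃ 
──────────────────────────────────┨ 
  Notify:     [x]                 ┃ 
> Address:    [555-1234          ]┃ 
  Plan:       (●) Free  ( ) Pro  (┃ 
  Company:    [                  ]┃ 
  Phone:      [                  ]┃ 
  Name:       [                  ]┃ 
  Theme:      ( ) Light  (●) Dark ┃ 
                                  ┃ 
━━━━━━━━━━━━━━━━━━━━━━━━━━━━━━━━━━┛ 
 server.ts                ┃         
                          ┃         


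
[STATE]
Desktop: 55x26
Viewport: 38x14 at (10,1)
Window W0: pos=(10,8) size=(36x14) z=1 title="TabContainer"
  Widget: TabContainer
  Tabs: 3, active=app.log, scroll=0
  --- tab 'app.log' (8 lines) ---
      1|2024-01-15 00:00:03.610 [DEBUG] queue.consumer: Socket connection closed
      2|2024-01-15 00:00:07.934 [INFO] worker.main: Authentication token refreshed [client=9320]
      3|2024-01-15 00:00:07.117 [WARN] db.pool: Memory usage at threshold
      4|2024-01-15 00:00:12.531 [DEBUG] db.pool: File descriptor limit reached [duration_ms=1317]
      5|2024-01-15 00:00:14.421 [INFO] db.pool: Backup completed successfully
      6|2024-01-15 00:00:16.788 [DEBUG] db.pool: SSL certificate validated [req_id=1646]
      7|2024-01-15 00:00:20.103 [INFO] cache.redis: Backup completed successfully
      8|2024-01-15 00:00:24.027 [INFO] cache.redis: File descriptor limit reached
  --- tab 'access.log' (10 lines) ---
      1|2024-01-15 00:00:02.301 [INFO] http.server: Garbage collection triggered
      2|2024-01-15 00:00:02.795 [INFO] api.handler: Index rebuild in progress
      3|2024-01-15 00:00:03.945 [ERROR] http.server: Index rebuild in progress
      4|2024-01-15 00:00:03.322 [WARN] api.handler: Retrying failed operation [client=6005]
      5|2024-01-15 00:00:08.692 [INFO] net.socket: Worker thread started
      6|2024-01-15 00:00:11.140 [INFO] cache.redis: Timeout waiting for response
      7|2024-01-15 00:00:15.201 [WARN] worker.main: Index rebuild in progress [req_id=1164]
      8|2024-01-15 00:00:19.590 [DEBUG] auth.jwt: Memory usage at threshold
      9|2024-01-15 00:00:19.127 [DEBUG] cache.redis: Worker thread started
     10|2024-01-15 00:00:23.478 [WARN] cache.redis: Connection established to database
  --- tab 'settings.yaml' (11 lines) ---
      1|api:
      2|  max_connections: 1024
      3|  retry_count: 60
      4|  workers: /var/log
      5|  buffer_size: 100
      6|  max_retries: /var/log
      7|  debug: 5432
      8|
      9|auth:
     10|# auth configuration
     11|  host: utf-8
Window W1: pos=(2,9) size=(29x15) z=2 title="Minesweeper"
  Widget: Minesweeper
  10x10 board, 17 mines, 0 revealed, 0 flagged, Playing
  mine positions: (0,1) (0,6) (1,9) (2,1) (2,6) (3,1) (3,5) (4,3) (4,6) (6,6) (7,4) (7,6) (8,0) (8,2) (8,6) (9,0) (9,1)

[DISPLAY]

                                      
                                      
                                      
                                      
                                      
                                      
                                      
┏━━━━━━━━━━━━━━━━━━━━━━━━━━━━━━━━━━┓  
━━━━━━━━━━━━━━━━━━━━┓              ┃  
eeper               ┃──────────────┨  
────────────────────┨g │ settings.y┃  
■■■                 ┃──────────────┃  
■■■                 ┃610 [DEBUG] qu┃  
■■■                 ┃934 [INFO] wor┃  


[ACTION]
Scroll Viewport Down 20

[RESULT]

■■■                 ┃──────────────┃  
■■■                 ┃610 [DEBUG] qu┃  
■■■                 ┃934 [INFO] wor┃  
■■■                 ┃117 [WARN] db.┃  
■■■                 ┃531 [DEBUG] db┃  
■■■                 ┃421 [INFO] db.┃  
■■■                 ┃788 [DEBUG] db┃  
■■■                 ┃103 [INFO] cac┃  
■■■                 ┃027 [INFO] cac┃  
■■■                 ┃━━━━━━━━━━━━━━┛  
                    ┃                 
━━━━━━━━━━━━━━━━━━━━┛                 
                                      
                                      


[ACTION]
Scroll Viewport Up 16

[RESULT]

                                      
                                      
                                      
                                      
                                      
                                      
                                      
                                      
┏━━━━━━━━━━━━━━━━━━━━━━━━━━━━━━━━━━┓  
━━━━━━━━━━━━━━━━━━━━┓              ┃  
eeper               ┃──────────────┨  
────────────────────┨g │ settings.y┃  
■■■                 ┃──────────────┃  
■■■                 ┃610 [DEBUG] qu┃  


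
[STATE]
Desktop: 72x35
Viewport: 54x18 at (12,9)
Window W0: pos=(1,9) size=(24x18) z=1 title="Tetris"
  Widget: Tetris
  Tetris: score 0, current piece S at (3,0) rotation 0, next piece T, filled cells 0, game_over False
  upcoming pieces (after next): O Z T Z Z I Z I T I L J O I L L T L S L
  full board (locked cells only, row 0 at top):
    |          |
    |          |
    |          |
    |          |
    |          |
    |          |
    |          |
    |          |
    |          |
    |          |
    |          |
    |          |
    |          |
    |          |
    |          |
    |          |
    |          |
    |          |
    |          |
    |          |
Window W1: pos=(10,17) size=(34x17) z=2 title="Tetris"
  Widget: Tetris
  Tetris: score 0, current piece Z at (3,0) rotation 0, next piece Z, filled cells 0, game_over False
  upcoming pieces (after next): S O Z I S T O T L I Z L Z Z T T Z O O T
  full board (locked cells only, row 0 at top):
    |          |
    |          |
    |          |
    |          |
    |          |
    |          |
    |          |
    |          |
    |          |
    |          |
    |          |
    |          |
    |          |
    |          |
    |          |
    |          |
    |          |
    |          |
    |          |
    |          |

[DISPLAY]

━━━━━━━━━━━━┓                                         
            ┃                                         
────────────┨                                         
│Next:      ┃                                         
│ ▒         ┃                                         
│▒▒▒        ┃                                         
│           ┃                                         
│           ┃                                         
━━━━━━━━━━━━━━━━━━━━━━━━━━━━━━━┓                      
Tetris                         ┃                      
───────────────────────────────┨                      
         │Next:                ┃                      
         │▓▓                   ┃                      
         │ ▓▓                  ┃                      
         │                     ┃                      
         │                     ┃                      
         │                     ┃                      
         │Score:               ┃                      


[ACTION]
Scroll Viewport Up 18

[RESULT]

                                                      
                                                      
                                                      
                                                      
                                                      
                                                      
                                                      
                                                      
                                                      
━━━━━━━━━━━━┓                                         
            ┃                                         
────────────┨                                         
│Next:      ┃                                         
│ ▒         ┃                                         
│▒▒▒        ┃                                         
│           ┃                                         
│           ┃                                         
━━━━━━━━━━━━━━━━━━━━━━━━━━━━━━━┓                      


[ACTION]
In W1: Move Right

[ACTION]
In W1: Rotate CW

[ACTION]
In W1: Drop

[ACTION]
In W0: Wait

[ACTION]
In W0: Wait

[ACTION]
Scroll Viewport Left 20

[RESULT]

                                                      
                                                      
                                                      
                                                      
                                                      
                                                      
                                                      
                                                      
                                                      
 ┏━━━━━━━━━━━━━━━━━━━━━━┓                             
 ┃ Tetris               ┃                             
 ┠──────────────────────┨                             
 ┃          │Next:      ┃                             
 ┃          │ ▒         ┃                             
 ┃          │▒▒▒        ┃                             
 ┃          │           ┃                             
 ┃          │           ┃                             
 ┃        ┏━━━━━━━━━━━━━━━━━━━━━━━━━━━━━━━━┓          


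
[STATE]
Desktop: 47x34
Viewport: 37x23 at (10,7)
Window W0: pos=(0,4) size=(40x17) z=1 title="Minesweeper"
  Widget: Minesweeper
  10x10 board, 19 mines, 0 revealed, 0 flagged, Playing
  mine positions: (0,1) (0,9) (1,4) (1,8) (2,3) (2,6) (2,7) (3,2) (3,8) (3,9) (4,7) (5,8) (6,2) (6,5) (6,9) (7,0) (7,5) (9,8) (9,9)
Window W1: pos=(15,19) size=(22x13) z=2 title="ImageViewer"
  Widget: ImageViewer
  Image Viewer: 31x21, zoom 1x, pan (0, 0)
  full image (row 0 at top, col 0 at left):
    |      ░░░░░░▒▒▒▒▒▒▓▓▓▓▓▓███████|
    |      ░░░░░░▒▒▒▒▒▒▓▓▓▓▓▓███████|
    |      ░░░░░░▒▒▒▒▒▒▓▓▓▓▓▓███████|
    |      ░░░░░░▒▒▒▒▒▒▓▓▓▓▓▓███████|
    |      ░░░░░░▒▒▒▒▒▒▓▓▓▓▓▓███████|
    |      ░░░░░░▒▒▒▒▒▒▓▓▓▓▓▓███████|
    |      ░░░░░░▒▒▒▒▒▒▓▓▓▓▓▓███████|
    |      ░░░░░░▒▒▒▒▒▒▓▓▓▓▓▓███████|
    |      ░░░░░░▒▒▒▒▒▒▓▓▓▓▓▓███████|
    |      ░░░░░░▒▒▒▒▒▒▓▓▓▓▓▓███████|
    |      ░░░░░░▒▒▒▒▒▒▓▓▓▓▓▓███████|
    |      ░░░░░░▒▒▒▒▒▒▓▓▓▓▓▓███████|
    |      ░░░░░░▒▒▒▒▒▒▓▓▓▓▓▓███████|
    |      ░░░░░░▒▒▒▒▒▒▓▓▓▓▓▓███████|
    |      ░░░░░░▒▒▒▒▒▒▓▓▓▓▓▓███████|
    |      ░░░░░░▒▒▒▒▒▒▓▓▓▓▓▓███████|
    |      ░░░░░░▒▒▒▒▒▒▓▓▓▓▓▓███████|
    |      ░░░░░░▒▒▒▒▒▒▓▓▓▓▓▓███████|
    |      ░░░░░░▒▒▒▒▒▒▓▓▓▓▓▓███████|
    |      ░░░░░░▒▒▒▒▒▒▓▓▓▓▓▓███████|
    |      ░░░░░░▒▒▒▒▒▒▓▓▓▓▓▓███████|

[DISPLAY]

■                            ┃       
■                            ┃       
■                            ┃       
■                            ┃       
■                            ┃       
■                            ┃       
■                            ┃       
■                            ┃       
■                            ┃       
■                            ┃       
                             ┃       
                             ┃       
     ┏━━━━━━━━━━━━━━━━━━━━┓  ┃       
━━━━━┃ ImageViewer        ┃━━┛       
     ┠────────────────────┨          
     ┃      ░░░░░░▒▒▒▒▒▒▓▓┃          
     ┃      ░░░░░░▒▒▒▒▒▒▓▓┃          
     ┃      ░░░░░░▒▒▒▒▒▒▓▓┃          
     ┃      ░░░░░░▒▒▒▒▒▒▓▓┃          
     ┃      ░░░░░░▒▒▒▒▒▒▓▓┃          
     ┃      ░░░░░░▒▒▒▒▒▒▓▓┃          
     ┃      ░░░░░░▒▒▒▒▒▒▓▓┃          
     ┃      ░░░░░░▒▒▒▒▒▒▓▓┃          


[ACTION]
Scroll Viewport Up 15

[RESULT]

                                     
                                     
                                     
                                     
━━━━━━━━━━━━━━━━━━━━━━━━━━━━━┓       
per                          ┃       
─────────────────────────────┨       
■                            ┃       
■                            ┃       
■                            ┃       
■                            ┃       
■                            ┃       
■                            ┃       
■                            ┃       
■                            ┃       
■                            ┃       
■                            ┃       
                             ┃       
                             ┃       
     ┏━━━━━━━━━━━━━━━━━━━━┓  ┃       
━━━━━┃ ImageViewer        ┃━━┛       
     ┠────────────────────┨          
     ┃      ░░░░░░▒▒▒▒▒▒▓▓┃          


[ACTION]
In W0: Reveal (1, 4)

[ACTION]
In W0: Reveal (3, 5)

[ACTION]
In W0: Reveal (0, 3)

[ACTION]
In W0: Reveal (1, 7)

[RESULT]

                                     
                                     
                                     
                                     
━━━━━━━━━━━━━━━━━━━━━━━━━━━━━┓       
per                          ┃       
─────────────────────────────┨       
✹                            ┃       
■                            ┃       
■                            ┃       
✹                            ┃       
■                            ┃       
■                            ┃       
✹                            ┃       
■                            ┃       
■                            ┃       
✹                            ┃       
                             ┃       
                             ┃       
     ┏━━━━━━━━━━━━━━━━━━━━┓  ┃       
━━━━━┃ ImageViewer        ┃━━┛       
     ┠────────────────────┨          
     ┃      ░░░░░░▒▒▒▒▒▒▓▓┃          


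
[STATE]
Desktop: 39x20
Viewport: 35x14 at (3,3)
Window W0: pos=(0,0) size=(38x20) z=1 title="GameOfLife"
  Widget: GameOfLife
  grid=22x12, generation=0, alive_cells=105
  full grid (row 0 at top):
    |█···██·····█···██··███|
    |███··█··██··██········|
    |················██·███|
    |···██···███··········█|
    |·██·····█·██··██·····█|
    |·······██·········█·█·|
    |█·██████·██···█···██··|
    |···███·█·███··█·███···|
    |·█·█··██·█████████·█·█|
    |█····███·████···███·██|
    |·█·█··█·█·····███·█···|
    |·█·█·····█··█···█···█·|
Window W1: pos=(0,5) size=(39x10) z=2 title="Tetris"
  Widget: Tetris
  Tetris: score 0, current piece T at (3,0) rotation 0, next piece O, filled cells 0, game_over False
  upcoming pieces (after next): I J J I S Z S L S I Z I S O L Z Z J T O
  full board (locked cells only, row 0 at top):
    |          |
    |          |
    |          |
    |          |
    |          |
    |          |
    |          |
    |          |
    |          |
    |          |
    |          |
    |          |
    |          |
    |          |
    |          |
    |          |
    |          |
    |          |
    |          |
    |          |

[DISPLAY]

n: 0                              ┃
··██·····█···██··███              ┃
━━━━━━━━━━━━━━━━━━━━━━━━━━━━━━━━━━━
etris                              
───────────────────────────────────
        │Next:                     
        │▓▓                        
        │▓▓                        
        │                          
        │                          
        │                          
━━━━━━━━━━━━━━━━━━━━━━━━━━━━━━━━━━━
·█·····█··█···█···█·              ┃
                                  ┃


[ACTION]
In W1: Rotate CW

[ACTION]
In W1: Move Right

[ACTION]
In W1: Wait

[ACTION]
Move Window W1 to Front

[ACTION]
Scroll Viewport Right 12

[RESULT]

: 0                              ┃ 
·██·····█···██··███              ┃ 
━━━━━━━━━━━━━━━━━━━━━━━━━━━━━━━━━━┓
tris                              ┃
──────────────────────────────────┨
       │Next:                     ┃
       │▓▓                        ┃
       │▓▓                        ┃
       │                          ┃
       │                          ┃
       │                          ┃
━━━━━━━━━━━━━━━━━━━━━━━━━━━━━━━━━━┛
█·····█··█···█···█·              ┃ 
                                 ┃ 
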